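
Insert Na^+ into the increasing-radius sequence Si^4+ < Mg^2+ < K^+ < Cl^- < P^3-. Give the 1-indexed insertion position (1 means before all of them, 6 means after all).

3

Si^4+: 10 e⁻, Z=14, Mg^2+: 10 e⁻, Z=12, Na^+: 10 e⁻, Z=11, K^+: 18 e⁻, Z=19, Cl^-: 18 e⁻, Z=17, P^3-: 18 e⁻, Z=15. Si^4+ < Mg^2+ (isoelectronic, higher Z=14 is smaller); Mg^2+ < Na^+ (both 10 e⁻, Z=12>11); Na^+ < K^+ (same group, period 3 vs 4); K^+ < Cl^- (isoelectronic, higher Z=19 is smaller); Cl^- < P^3- (isoelectronic, higher Z=17 is smaller).
The complete sequence is Si^4+ < Mg^2+ < Na^+ < K^+ < Cl^- < P^3-. Na^+ sits at position 3.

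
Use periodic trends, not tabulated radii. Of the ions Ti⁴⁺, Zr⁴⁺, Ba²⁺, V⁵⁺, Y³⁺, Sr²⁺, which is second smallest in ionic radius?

Ti⁴⁺

Work out protons and electrons: V⁵⁺ has 18 e⁻ (Z=23), Ti⁴⁺ has 18 e⁻ (Z=22), Zr⁴⁺ has 36 e⁻ (Z=40), Y³⁺ has 36 e⁻ (Z=39), Sr²⁺ has 36 e⁻ (Z=38), Ba²⁺ has 54 e⁻ (Z=56). V⁵⁺ < Ti⁴⁺ (isoelectronic, higher Z=23 is smaller); Ti⁴⁺ < Zr⁴⁺ (same group, 1 shell fewer); Zr⁴⁺ < Y³⁺ (isoelectronic, higher Z=40 is smaller); Y³⁺ < Sr²⁺ (both 36 e⁻, Z=39>38); Sr²⁺ < Ba²⁺ (same group, 1 shell fewer).
Ordering: V⁵⁺ < Ti⁴⁺ < Zr⁴⁺ < Y³⁺ < Sr²⁺ < Ba²⁺. The second smallest is Ti⁴⁺.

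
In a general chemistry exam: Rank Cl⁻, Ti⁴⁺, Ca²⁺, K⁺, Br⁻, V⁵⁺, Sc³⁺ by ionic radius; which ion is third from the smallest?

First list Z and electron count for each: V⁵⁺ (Z=23, 18 e⁻), Ti⁴⁺ (Z=22, 18 e⁻), Sc³⁺ (Z=21, 18 e⁻), Ca²⁺ (Z=20, 18 e⁻), K⁺ (Z=19, 18 e⁻), Cl⁻ (Z=17, 18 e⁻), Br⁻ (Z=35, 36 e⁻). V⁵⁺ < Ti⁴⁺ (isoelectronic, higher Z=23 is smaller); Ti⁴⁺ < Sc³⁺ (isoelectronic, higher Z=22 is smaller); Sc³⁺ < Ca²⁺ (both 18 e⁻, Z=21>20); Ca²⁺ < K⁺ (both 18 e⁻, Z=20>19); K⁺ < Cl⁻ (isoelectronic, higher Z=19 is smaller); Cl⁻ < Br⁻ (same group, period 3 vs 4).
So the order is V⁵⁺ < Ti⁴⁺ < Sc³⁺ < Ca²⁺ < K⁺ < Cl⁻ < Br⁻; the 3rd-smallest ion is Sc³⁺.

Sc³⁺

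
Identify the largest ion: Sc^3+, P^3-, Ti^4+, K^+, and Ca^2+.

Isoelectronic series (18 e⁻ each). Size is set by nuclear charge: more protons means a smaller ion. Ti^4+ (Z=22), Sc^3+ (Z=21), Ca^2+ (Z=20), K^+ (Z=19), P^3- (Z=15).

P^3-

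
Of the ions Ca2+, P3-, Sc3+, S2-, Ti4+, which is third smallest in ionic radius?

Ca2+

These species are isoelectronic with 18 electrons. The only difference is the number of protons: Ti4+ (Z=22), Sc3+ (Z=21), Ca2+ (Z=20), S2- (Z=16), P3- (Z=15). The strongest nuclear pull (Ti4+) gives the smallest ion.
Full ascending order: Ti4+ < Sc3+ < Ca2+ < S2- < P3-. Counting from the smallest, position 3 is Ca2+.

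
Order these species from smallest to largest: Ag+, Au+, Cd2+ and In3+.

First list Z and electron count for each: In3+: 46 e⁻, Z=49, Cd2+: 46 e⁻, Z=48, Ag+: 46 e⁻, Z=47, Au+: 78 e⁻, Z=79. In3+ < Cd2+ (both 46 e⁻, Z=49>48); Cd2+ < Ag+ (isoelectronic, higher Z=48 is smaller); Ag+ < Au+ (same group, period 5 vs 6).

In3+ < Cd2+ < Ag+ < Au+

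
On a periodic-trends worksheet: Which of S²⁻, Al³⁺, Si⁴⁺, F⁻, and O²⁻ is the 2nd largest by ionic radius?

O²⁻

Si⁴⁺ (Z=14, 10 e⁻), Al³⁺ (Z=13, 10 e⁻), F⁻ (Z=9, 10 e⁻), O²⁻ (Z=8, 10 e⁻), S²⁻ (Z=16, 18 e⁻). Si⁴⁺ < Al³⁺ (isoelectronic, higher Z=14 is smaller); Al³⁺ < F⁻ (isoelectronic, higher Z=13 is smaller); F⁻ < O²⁻ (isoelectronic, higher Z=9 is smaller); O²⁻ < S²⁻ (same group, period 2 vs 3).
Ordering: Si⁴⁺ < Al³⁺ < F⁻ < O²⁻ < S²⁻. The 2nd largest is O²⁻.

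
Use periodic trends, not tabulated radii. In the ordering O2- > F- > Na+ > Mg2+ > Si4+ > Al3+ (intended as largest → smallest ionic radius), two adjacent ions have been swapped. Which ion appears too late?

Compare adjacent ions: they are isoelectronic (10 e⁻) and Si has more protons than Al (14 vs 13), making Si4+ smaller — yet in this decreasing list Si4+ sits before Al3+. Nothing else is reversed, so Al3+ should move one place to the left.

Al3+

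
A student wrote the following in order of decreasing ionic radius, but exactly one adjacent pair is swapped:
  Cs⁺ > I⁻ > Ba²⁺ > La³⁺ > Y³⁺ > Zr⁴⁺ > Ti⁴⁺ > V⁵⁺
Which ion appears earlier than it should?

Cs⁺

Scanning neighbour by neighbour, only Cs⁺/I⁻ violates a trend: both have 54 electrons but Z(Cs)=55 > Z(I)=53, so Cs⁺ should be the smaller of the two. That makes Cs⁺ the one sitting a position early relative to where it belongs.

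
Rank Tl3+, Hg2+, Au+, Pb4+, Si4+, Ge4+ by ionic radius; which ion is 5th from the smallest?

Hg2+

Electron counts and nuclear charges: Si4+ (Z=14, 10 e⁻), Ge4+ (Z=32, 28 e⁻), Pb4+ (Z=82, 78 e⁻), Tl3+ (Z=81, 78 e⁻), Hg2+ (Z=80, 78 e⁻), Au+ (Z=79, 78 e⁻). Si4+ < Ge4+ (same group, period 3 vs 4); Ge4+ < Pb4+ (same group, period 4 vs 6); Pb4+ < Tl3+ (isoelectronic, higher Z=82 is smaller); Tl3+ < Hg2+ (isoelectronic, higher Z=81 is smaller); Hg2+ < Au+ (both 78 e⁻, Z=80>79).
Full ascending order: Si4+ < Ge4+ < Pb4+ < Tl3+ < Hg2+ < Au+. Counting from the smallest, position 5 is Hg2+.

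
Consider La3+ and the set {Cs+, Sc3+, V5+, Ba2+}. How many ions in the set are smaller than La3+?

2

V5+: 18 e⁻, Z=23, Sc3+: 18 e⁻, Z=21, La3+: 54 e⁻, Z=57, Ba2+: 54 e⁻, Z=56, Cs+: 54 e⁻, Z=55. V5+ < Sc3+ (isoelectronic, higher Z=23 is smaller); Sc3+ < La3+ (same group, 2 shells fewer); La3+ < Ba2+ (both 54 e⁻, Z=57>56); Ba2+ < Cs+ (both 54 e⁻, Z=56>55).
Overall: V5+ < Sc3+ < La3+ < Ba2+ < Cs+. La3+ has 2 below it and 2 above. So 2 are smaller.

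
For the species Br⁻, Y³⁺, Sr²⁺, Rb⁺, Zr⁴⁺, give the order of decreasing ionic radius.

These species are isoelectronic with 36 electrons. The only difference is the number of protons: Zr⁴⁺ (Z=40), Y³⁺ (Z=39), Sr²⁺ (Z=38), Rb⁺ (Z=37), Br⁻ (Z=35). The strongest nuclear pull (Zr⁴⁺) gives the smallest ion.

Br⁻ > Rb⁺ > Sr²⁺ > Y³⁺ > Zr⁴⁺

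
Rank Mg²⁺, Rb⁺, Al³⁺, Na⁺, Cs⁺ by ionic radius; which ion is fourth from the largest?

Mg²⁺

Tabulating Z and e⁻: Al³⁺ (Z=13, 10 e⁻), Mg²⁺ (Z=12, 10 e⁻), Na⁺ (Z=11, 10 e⁻), Rb⁺ (Z=37, 36 e⁻), Cs⁺ (Z=55, 54 e⁻). Al³⁺ < Mg²⁺ (both 10 e⁻, Z=13>12); Mg²⁺ < Na⁺ (both 10 e⁻, Z=12>11); Na⁺ < Rb⁺ (same group, period 3 vs 5); Rb⁺ < Cs⁺ (same group, 1 shell fewer).
Full ascending order: Al³⁺ < Mg²⁺ < Na⁺ < Rb⁺ < Cs⁺. Counting from the largest, position 4 is Mg²⁺.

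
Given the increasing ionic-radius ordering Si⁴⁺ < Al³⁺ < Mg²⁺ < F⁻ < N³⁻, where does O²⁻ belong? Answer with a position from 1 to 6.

Isoelectronic series (10 e⁻ each). Size is set by nuclear charge: more protons means a smaller ion. Si⁴⁺ (Z=14), Al³⁺ (Z=13), Mg²⁺ (Z=12), F⁻ (Z=9), O²⁻ (Z=8), N³⁻ (Z=7).
Putting O²⁻ in gives Si⁴⁺ < Al³⁺ < Mg²⁺ < F⁻ < O²⁻ < N³⁻; it lands at slot 5.

5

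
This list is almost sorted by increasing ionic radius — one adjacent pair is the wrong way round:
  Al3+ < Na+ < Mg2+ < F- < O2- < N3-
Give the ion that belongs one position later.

The pair Na+, Mg2+ is the wrong way round — both have 10 electrons but Z(Mg)=12 > Z(Na)=11, so Mg2+ should be the smaller of the two. All other adjacent pairs agree with periodic trends, so Na+ is the misplaced ion.

Na+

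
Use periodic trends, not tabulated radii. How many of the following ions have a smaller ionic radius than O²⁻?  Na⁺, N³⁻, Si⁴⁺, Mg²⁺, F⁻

4

These species are isoelectronic with 10 electrons. The only difference is the number of protons: Si⁴⁺ (Z=14), Mg²⁺ (Z=12), Na⁺ (Z=11), F⁻ (Z=9), O²⁻ (Z=8), N³⁻ (Z=7). The strongest nuclear pull (Si⁴⁺) gives the smallest ion.
Ordering all of them (including O²⁻) by radius gives Si⁴⁺ < Mg²⁺ < Na⁺ < F⁻ < O²⁻ < N³⁻. That's 4.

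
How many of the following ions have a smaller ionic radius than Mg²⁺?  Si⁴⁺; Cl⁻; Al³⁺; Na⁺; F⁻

2

Work out protons and electrons: Si⁴⁺: 10 e⁻, Z=14, Al³⁺: 10 e⁻, Z=13, Mg²⁺: 10 e⁻, Z=12, Na⁺: 10 e⁻, Z=11, F⁻: 10 e⁻, Z=9, Cl⁻: 18 e⁻, Z=17. Si⁴⁺ < Al³⁺ (isoelectronic, higher Z=14 is smaller); Al³⁺ < Mg²⁺ (both 10 e⁻, Z=13>12); Mg²⁺ < Na⁺ (both 10 e⁻, Z=12>11); Na⁺ < F⁻ (isoelectronic, higher Z=11 is smaller); F⁻ < Cl⁻ (same group, 1 shell fewer).
Ordering all of them (including Mg²⁺) by radius gives Si⁴⁺ < Al³⁺ < Mg²⁺ < Na⁺ < F⁻ < Cl⁻. That's 2.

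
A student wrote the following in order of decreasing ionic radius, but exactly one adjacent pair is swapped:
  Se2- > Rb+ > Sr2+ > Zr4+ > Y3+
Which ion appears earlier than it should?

Scanning neighbour by neighbour, only Zr4+/Y3+ violates a trend: both have 36 electrons but Z(Zr)=40 > Z(Y)=39, so Zr4+ should be the smaller of the two. That makes Zr4+ the one sitting a position early relative to where it belongs.

Zr4+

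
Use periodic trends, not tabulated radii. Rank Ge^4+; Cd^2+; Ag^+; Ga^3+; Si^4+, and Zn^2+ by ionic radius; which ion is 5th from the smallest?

Electron counts and nuclear charges: Si^4+ has 10 e⁻ (Z=14), Ge^4+ has 28 e⁻ (Z=32), Ga^3+ has 28 e⁻ (Z=31), Zn^2+ has 28 e⁻ (Z=30), Cd^2+ has 46 e⁻ (Z=48), Ag^+ has 46 e⁻ (Z=47). Si^4+ < Ge^4+ (same group, 1 shell fewer); Ge^4+ < Ga^3+ (both 28 e⁻, Z=32>31); Ga^3+ < Zn^2+ (both 28 e⁻, Z=31>30); Zn^2+ < Cd^2+ (same group, period 4 vs 5); Cd^2+ < Ag^+ (isoelectronic, higher Z=48 is smaller).
So the order is Si^4+ < Ge^4+ < Ga^3+ < Zn^2+ < Cd^2+ < Ag^+; the 5th-smallest ion is Cd^2+.

Cd^2+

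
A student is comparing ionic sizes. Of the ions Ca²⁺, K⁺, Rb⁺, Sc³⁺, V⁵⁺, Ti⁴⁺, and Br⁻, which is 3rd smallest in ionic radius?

Tabulating Z and e⁻: V⁵⁺: 18 e⁻, Z=23, Ti⁴⁺: 18 e⁻, Z=22, Sc³⁺: 18 e⁻, Z=21, Ca²⁺: 18 e⁻, Z=20, K⁺: 18 e⁻, Z=19, Rb⁺: 36 e⁻, Z=37, Br⁻: 36 e⁻, Z=35. V⁵⁺ < Ti⁴⁺ (both 18 e⁻, Z=23>22); Ti⁴⁺ < Sc³⁺ (isoelectronic, higher Z=22 is smaller); Sc³⁺ < Ca²⁺ (isoelectronic, higher Z=21 is smaller); Ca²⁺ < K⁺ (both 18 e⁻, Z=20>19); K⁺ < Rb⁺ (same group, 1 shell fewer); Rb⁺ < Br⁻ (isoelectronic, higher Z=37 is smaller).
That gives V⁵⁺ < Ti⁴⁺ < Sc³⁺ < Ca²⁺ < K⁺ < Rb⁺ < Br⁻. From the smallest end, number 3 is Sc³⁺.

Sc³⁺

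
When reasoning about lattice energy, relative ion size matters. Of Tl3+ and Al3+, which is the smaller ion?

Same group, same charge. Going down the group adds an extra shell of electrons, so the ion gets larger: Al3+ is highest in the group and smallest.

Al3+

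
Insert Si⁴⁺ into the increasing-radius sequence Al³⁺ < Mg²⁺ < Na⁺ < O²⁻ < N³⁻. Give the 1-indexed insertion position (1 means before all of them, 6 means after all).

Isoelectronic series (10 e⁻ each). Size is set by nuclear charge: more protons means a smaller ion. Si⁴⁺ (Z=14), Al³⁺ (Z=13), Mg²⁺ (Z=12), Na⁺ (Z=11), O²⁻ (Z=8), N³⁻ (Z=7).
With Si⁴⁺ included the full order is Si⁴⁺ < Al³⁺ < Mg²⁺ < Na⁺ < O²⁻ < N³⁻, so it takes position 1.

1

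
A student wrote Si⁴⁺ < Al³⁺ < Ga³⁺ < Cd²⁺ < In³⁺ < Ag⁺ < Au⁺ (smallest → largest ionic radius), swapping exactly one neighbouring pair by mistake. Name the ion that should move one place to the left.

Check each adjacent pair. Cd²⁺ and In³⁺ are reversed: they are isoelectronic (46 e⁻) and In has more protons than Cd (49 vs 48), making In³⁺ smaller. No other neighbouring pair contradicts the periodic trends, so In³⁺ is the ion listed too late.

In³⁺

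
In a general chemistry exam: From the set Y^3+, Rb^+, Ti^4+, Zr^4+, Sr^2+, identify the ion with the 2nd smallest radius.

Zr^4+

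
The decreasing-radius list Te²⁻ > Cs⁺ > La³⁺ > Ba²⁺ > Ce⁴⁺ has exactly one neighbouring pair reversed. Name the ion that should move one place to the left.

Ba²⁺

Compare adjacent ions: La³⁺ and Ba²⁺ share 54 electrons; the higher nuclear charge on La (Z=57) contracts it more, so La³⁺ < Ba²⁺ — yet in this decreasing list La³⁺ sits before Ba²⁺. Nothing else is reversed, so Ba²⁺ should move one place to the left.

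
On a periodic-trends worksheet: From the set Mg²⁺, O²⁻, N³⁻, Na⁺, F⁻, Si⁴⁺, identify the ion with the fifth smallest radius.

O²⁻

These species are isoelectronic with 10 electrons. The only difference is the number of protons: Si⁴⁺ (Z=14), Mg²⁺ (Z=12), Na⁺ (Z=11), F⁻ (Z=9), O²⁻ (Z=8), N³⁻ (Z=7). The strongest nuclear pull (Si⁴⁺) gives the smallest ion.
Ordering: Si⁴⁺ < Mg²⁺ < Na⁺ < F⁻ < O²⁻ < N³⁻. The fifth smallest is O²⁻.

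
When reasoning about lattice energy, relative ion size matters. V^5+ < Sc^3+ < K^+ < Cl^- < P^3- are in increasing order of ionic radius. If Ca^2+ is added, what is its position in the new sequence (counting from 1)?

3

Each ion has 18 electrons. The ranking follows nuclear charge in reverse — greater Z gives a smaller radius. V^5+ (Z=23), Sc^3+ (Z=21), Ca^2+ (Z=20), K^+ (Z=19), Cl^- (Z=17), P^3- (Z=15).
Merged order: V^5+ < Sc^3+ < Ca^2+ < K^+ < Cl^- < P^3- — Ca^2+ is number 3.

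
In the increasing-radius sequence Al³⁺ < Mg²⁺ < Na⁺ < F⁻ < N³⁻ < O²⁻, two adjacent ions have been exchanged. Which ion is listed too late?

O²⁻

Check each adjacent pair. N³⁻ and O²⁻ are reversed: O²⁻ and N³⁻ share 10 electrons; the higher nuclear charge on O (Z=8) contracts it more, so O²⁻ < N³⁻. No other neighbouring pair contradicts the periodic trends, so O²⁻ is the ion listed too late.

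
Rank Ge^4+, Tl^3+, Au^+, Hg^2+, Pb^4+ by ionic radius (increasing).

Ge^4+ < Pb^4+ < Tl^3+ < Hg^2+ < Au^+

Work out protons and electrons: Ge^4+: 28 e⁻, Z=32, Pb^4+: 78 e⁻, Z=82, Tl^3+: 78 e⁻, Z=81, Hg^2+: 78 e⁻, Z=80, Au^+: 78 e⁻, Z=79. Ge^4+ < Pb^4+ (same group, 2 shells fewer); Pb^4+ < Tl^3+ (both 78 e⁻, Z=82>81); Tl^3+ < Hg^2+ (isoelectronic, higher Z=81 is smaller); Hg^2+ < Au^+ (both 78 e⁻, Z=80>79).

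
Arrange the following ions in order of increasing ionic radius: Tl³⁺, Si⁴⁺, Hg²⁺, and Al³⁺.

Si⁴⁺ < Al³⁺ < Tl³⁺ < Hg²⁺

First list Z and electron count for each: Si⁴⁺ (Z=14, 10 e⁻), Al³⁺ (Z=13, 10 e⁻), Tl³⁺ (Z=81, 78 e⁻), Hg²⁺ (Z=80, 78 e⁻). Si⁴⁺ < Al³⁺ (isoelectronic, higher Z=14 is smaller); Al³⁺ < Tl³⁺ (same group, 3 shells fewer); Tl³⁺ < Hg²⁺ (both 78 e⁻, Z=81>80).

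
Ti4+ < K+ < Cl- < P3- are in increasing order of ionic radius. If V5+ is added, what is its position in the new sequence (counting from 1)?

Isoelectronic series (18 e⁻ each). Size is set by nuclear charge: more protons means a smaller ion. V5+ (Z=23), Ti4+ (Z=22), K+ (Z=19), Cl- (Z=17), P3- (Z=15).
Putting V5+ in gives V5+ < Ti4+ < K+ < Cl- < P3-; it lands at slot 1.

1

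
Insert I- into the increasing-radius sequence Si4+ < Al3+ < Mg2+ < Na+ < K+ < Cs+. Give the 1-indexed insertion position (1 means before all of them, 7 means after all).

7

Work out protons and electrons: Si4+: 10 e⁻, Z=14, Al3+: 10 e⁻, Z=13, Mg2+: 10 e⁻, Z=12, Na+: 10 e⁻, Z=11, K+: 18 e⁻, Z=19, Cs+: 54 e⁻, Z=55, I-: 54 e⁻, Z=53. Si4+ < Al3+ (both 10 e⁻, Z=14>13); Al3+ < Mg2+ (both 10 e⁻, Z=13>12); Mg2+ < Na+ (both 10 e⁻, Z=12>11); Na+ < K+ (same group, 1 shell fewer); K+ < Cs+ (same group, period 4 vs 6); Cs+ < I- (isoelectronic, higher Z=55 is smaller).
With I- included the full order is Si4+ < Al3+ < Mg2+ < Na+ < K+ < Cs+ < I-, so it takes position 7.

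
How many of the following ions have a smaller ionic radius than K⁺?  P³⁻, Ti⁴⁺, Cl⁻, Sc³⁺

2

These species are isoelectronic with 18 electrons. The only difference is the number of protons: Ti⁴⁺ (Z=22), Sc³⁺ (Z=21), K⁺ (Z=19), Cl⁻ (Z=17), P³⁻ (Z=15). The strongest nuclear pull (Ti⁴⁺) gives the smallest ion.
Relative to K⁺, the ions that are smaller are Ti⁴⁺, Sc³⁺. So 2 are smaller.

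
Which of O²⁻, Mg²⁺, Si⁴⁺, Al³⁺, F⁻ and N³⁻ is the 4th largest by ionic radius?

Mg²⁺

These species are isoelectronic with 10 electrons. The only difference is the number of protons: Si⁴⁺ (Z=14), Al³⁺ (Z=13), Mg²⁺ (Z=12), F⁻ (Z=9), O²⁻ (Z=8), N³⁻ (Z=7). The strongest nuclear pull (Si⁴⁺) gives the smallest ion.
Ordering: Si⁴⁺ < Al³⁺ < Mg²⁺ < F⁻ < O²⁻ < N³⁻. The 4th largest is Mg²⁺.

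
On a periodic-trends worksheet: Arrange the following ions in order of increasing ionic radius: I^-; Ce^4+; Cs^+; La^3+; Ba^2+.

Each ion has 54 electrons. The ranking follows nuclear charge in reverse — greater Z gives a smaller radius. Ce^4+ (Z=58), La^3+ (Z=57), Ba^2+ (Z=56), Cs^+ (Z=55), I^- (Z=53).

Ce^4+ < La^3+ < Ba^2+ < Cs^+ < I^-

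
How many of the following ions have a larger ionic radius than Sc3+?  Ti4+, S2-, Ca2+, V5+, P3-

3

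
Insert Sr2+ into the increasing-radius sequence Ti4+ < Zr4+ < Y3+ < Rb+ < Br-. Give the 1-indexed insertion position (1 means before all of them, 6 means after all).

Electron counts and nuclear charges: Ti4+: 18 e⁻, Z=22, Zr4+: 36 e⁻, Z=40, Y3+: 36 e⁻, Z=39, Sr2+: 36 e⁻, Z=38, Rb+: 36 e⁻, Z=37, Br-: 36 e⁻, Z=35. Ti4+ < Zr4+ (same group, 1 shell fewer); Zr4+ < Y3+ (both 36 e⁻, Z=40>39); Y3+ < Sr2+ (isoelectronic, higher Z=39 is smaller); Sr2+ < Rb+ (both 36 e⁻, Z=38>37); Rb+ < Br- (isoelectronic, higher Z=37 is smaller).
The complete sequence is Ti4+ < Zr4+ < Y3+ < Sr2+ < Rb+ < Br-. Sr2+ sits at position 4.

4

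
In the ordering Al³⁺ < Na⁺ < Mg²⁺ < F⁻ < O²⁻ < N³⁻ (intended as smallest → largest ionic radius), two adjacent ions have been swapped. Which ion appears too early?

Na⁺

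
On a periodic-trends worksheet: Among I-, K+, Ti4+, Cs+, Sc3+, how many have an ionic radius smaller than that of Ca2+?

First list Z and electron count for each: Ti4+ has 18 e⁻ (Z=22), Sc3+ has 18 e⁻ (Z=21), Ca2+ has 18 e⁻ (Z=20), K+ has 18 e⁻ (Z=19), Cs+ has 54 e⁻ (Z=55), I- has 54 e⁻ (Z=53). Ti4+ < Sc3+ (both 18 e⁻, Z=22>21); Sc3+ < Ca2+ (both 18 e⁻, Z=21>20); Ca2+ < K+ (isoelectronic, higher Z=20 is smaller); K+ < Cs+ (same group, period 4 vs 6); Cs+ < I- (both 54 e⁻, Z=55>53).
Placing each against Ca2+: smaller — Ti4+, Sc3+; larger — K+, Cs+, I-. That's 2.

2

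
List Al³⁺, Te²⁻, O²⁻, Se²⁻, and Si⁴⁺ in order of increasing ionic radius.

First list Z and electron count for each: Si⁴⁺ (Z=14, 10 e⁻), Al³⁺ (Z=13, 10 e⁻), O²⁻ (Z=8, 10 e⁻), Se²⁻ (Z=34, 36 e⁻), Te²⁻ (Z=52, 54 e⁻). Si⁴⁺ < Al³⁺ (both 10 e⁻, Z=14>13); Al³⁺ < O²⁻ (isoelectronic, higher Z=13 is smaller); O²⁻ < Se²⁻ (same group, 2 shells fewer); Se²⁻ < Te²⁻ (same group, period 4 vs 5).

Si⁴⁺ < Al³⁺ < O²⁻ < Se²⁻ < Te²⁻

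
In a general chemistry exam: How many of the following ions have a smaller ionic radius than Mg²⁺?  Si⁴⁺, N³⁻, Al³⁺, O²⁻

2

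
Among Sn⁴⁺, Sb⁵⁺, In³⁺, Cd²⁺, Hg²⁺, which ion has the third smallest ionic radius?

In³⁺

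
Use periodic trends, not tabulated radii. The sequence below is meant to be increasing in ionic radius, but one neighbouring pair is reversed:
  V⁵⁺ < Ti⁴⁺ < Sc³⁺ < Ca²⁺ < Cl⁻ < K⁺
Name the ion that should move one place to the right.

Cl⁻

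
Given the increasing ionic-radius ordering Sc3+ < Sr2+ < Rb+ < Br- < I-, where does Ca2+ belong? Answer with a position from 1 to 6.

Tabulating Z and e⁻: Sc3+ has 18 e⁻ (Z=21), Ca2+ has 18 e⁻ (Z=20), Sr2+ has 36 e⁻ (Z=38), Rb+ has 36 e⁻ (Z=37), Br- has 36 e⁻ (Z=35), I- has 54 e⁻ (Z=53). Sc3+ < Ca2+ (both 18 e⁻, Z=21>20); Ca2+ < Sr2+ (same group, period 4 vs 5); Sr2+ < Rb+ (both 36 e⁻, Z=38>37); Rb+ < Br- (isoelectronic, higher Z=37 is smaller); Br- < I- (same group, period 4 vs 5).
With Ca2+ included the full order is Sc3+ < Ca2+ < Sr2+ < Rb+ < Br- < I-, so it takes position 2.

2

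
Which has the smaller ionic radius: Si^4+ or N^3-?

Isoelectronic series (10 e⁻ each). Size is set by nuclear charge: more protons means a smaller ion. Si^4+ (Z=14), N^3- (Z=7).

Si^4+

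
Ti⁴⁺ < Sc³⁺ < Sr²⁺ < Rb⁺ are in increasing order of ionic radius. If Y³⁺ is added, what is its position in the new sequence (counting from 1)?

3

Ti⁴⁺: 18 e⁻, Z=22, Sc³⁺: 18 e⁻, Z=21, Y³⁺: 36 e⁻, Z=39, Sr²⁺: 36 e⁻, Z=38, Rb⁺: 36 e⁻, Z=37. Ti⁴⁺ < Sc³⁺ (both 18 e⁻, Z=22>21); Sc³⁺ < Y³⁺ (same group, 1 shell fewer); Y³⁺ < Sr²⁺ (both 36 e⁻, Z=39>38); Sr²⁺ < Rb⁺ (isoelectronic, higher Z=38 is smaller).
Merged order: Ti⁴⁺ < Sc³⁺ < Y³⁺ < Sr²⁺ < Rb⁺ — Y³⁺ is number 3.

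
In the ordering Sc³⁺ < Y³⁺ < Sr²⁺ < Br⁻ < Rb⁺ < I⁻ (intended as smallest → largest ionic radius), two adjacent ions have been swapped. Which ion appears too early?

Scanning neighbour by neighbour, only Br⁻/Rb⁺ violates a trend: Rb⁺ and Br⁻ share 36 electrons; the higher nuclear charge on Rb (Z=37) contracts it more, so Rb⁺ < Br⁻. That makes Br⁻ the one sitting a position early relative to where it belongs.

Br⁻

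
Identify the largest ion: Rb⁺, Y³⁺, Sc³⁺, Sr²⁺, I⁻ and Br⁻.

I⁻

Work out protons and electrons: Sc³⁺ (Z=21, 18 e⁻), Y³⁺ (Z=39, 36 e⁻), Sr²⁺ (Z=38, 36 e⁻), Rb⁺ (Z=37, 36 e⁻), Br⁻ (Z=35, 36 e⁻), I⁻ (Z=53, 54 e⁻). Sc³⁺ < Y³⁺ (same group, period 4 vs 5); Y³⁺ < Sr²⁺ (isoelectronic, higher Z=39 is smaller); Sr²⁺ < Rb⁺ (isoelectronic, higher Z=38 is smaller); Rb⁺ < Br⁻ (isoelectronic, higher Z=37 is smaller); Br⁻ < I⁻ (same group, period 4 vs 5).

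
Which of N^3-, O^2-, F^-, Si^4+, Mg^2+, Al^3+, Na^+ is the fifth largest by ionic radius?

Each ion has 10 electrons. The ranking follows nuclear charge in reverse — greater Z gives a smaller radius. Si^4+ (Z=14), Al^3+ (Z=13), Mg^2+ (Z=12), Na^+ (Z=11), F^- (Z=9), O^2- (Z=8), N^3- (Z=7).
Full ascending order: Si^4+ < Al^3+ < Mg^2+ < Na^+ < F^- < O^2- < N^3-. Counting from the largest, position 5 is Mg^2+.

Mg^2+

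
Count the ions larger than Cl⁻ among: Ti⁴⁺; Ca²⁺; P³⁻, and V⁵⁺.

These species are isoelectronic with 18 electrons. The only difference is the number of protons: V⁵⁺ (Z=23), Ti⁴⁺ (Z=22), Ca²⁺ (Z=20), Cl⁻ (Z=17), P³⁻ (Z=15). The strongest nuclear pull (V⁵⁺) gives the smallest ion.
Relative to Cl⁻, the ions that are larger are P³⁻. So 1 is larger.

1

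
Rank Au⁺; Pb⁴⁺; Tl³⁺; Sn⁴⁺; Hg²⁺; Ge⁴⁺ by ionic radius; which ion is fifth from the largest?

Sn⁴⁺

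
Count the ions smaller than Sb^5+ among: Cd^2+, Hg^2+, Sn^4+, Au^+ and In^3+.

First list Z and electron count for each: Sb^5+ has 46 e⁻ (Z=51), Sn^4+ has 46 e⁻ (Z=50), In^3+ has 46 e⁻ (Z=49), Cd^2+ has 46 e⁻ (Z=48), Hg^2+ has 78 e⁻ (Z=80), Au^+ has 78 e⁻ (Z=79). Sb^5+ < Sn^4+ (isoelectronic, higher Z=51 is smaller); Sn^4+ < In^3+ (isoelectronic, higher Z=50 is smaller); In^3+ < Cd^2+ (isoelectronic, higher Z=49 is smaller); Cd^2+ < Hg^2+ (same group, 1 shell fewer); Hg^2+ < Au^+ (both 78 e⁻, Z=80>79).
Ordering all of them (including Sb^5+) by radius gives Sb^5+ < Sn^4+ < In^3+ < Cd^2+ < Hg^2+ < Au^+. So 0 are smaller.

0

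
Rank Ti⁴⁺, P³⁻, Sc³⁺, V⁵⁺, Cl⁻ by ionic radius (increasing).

V⁵⁺ < Ti⁴⁺ < Sc³⁺ < Cl⁻ < P³⁻

All of these have 18 electrons (isoelectronic). With the same electron cloud, the ion with the most protons pulls it in tightest. Nuclear charges: V⁵⁺ (Z=23), Ti⁴⁺ (Z=22), Sc³⁺ (Z=21), Cl⁻ (Z=17), P³⁻ (Z=15). Highest Z is smallest.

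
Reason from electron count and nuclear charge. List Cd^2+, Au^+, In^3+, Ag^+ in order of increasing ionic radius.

Work out protons and electrons: In^3+ (Z=49, 46 e⁻), Cd^2+ (Z=48, 46 e⁻), Ag^+ (Z=47, 46 e⁻), Au^+ (Z=79, 78 e⁻). In^3+ < Cd^2+ (both 46 e⁻, Z=49>48); Cd^2+ < Ag^+ (isoelectronic, higher Z=48 is smaller); Ag^+ < Au^+ (same group, 1 shell fewer).

In^3+ < Cd^2+ < Ag^+ < Au^+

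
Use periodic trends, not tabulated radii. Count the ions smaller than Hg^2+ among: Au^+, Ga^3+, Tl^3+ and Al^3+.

3

Electron counts and nuclear charges: Al^3+: 10 e⁻, Z=13, Ga^3+: 28 e⁻, Z=31, Tl^3+: 78 e⁻, Z=81, Hg^2+: 78 e⁻, Z=80, Au^+: 78 e⁻, Z=79. Al^3+ < Ga^3+ (same group, period 3 vs 4); Ga^3+ < Tl^3+ (same group, 2 shells fewer); Tl^3+ < Hg^2+ (isoelectronic, higher Z=81 is smaller); Hg^2+ < Au^+ (isoelectronic, higher Z=80 is smaller).
Relative to Hg^2+, the ions that are smaller are Al^3+, Ga^3+, Tl^3+. Count: 3.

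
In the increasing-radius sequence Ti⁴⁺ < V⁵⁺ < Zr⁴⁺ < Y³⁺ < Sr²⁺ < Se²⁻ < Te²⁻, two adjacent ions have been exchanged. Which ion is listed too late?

V⁵⁺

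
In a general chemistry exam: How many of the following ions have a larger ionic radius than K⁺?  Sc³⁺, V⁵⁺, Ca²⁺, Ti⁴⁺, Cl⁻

These species are isoelectronic with 18 electrons. The only difference is the number of protons: V⁵⁺ (Z=23), Ti⁴⁺ (Z=22), Sc³⁺ (Z=21), Ca²⁺ (Z=20), K⁺ (Z=19), Cl⁻ (Z=17). The strongest nuclear pull (V⁵⁺) gives the smallest ion.
Placing each against K⁺: smaller — V⁵⁺, Ti⁴⁺, Sc³⁺, Ca²⁺; larger — Cl⁻. So 1 is larger.

1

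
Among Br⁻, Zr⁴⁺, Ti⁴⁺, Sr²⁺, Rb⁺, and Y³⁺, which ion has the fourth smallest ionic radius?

Electron counts and nuclear charges: Ti⁴⁺ has 18 e⁻ (Z=22), Zr⁴⁺ has 36 e⁻ (Z=40), Y³⁺ has 36 e⁻ (Z=39), Sr²⁺ has 36 e⁻ (Z=38), Rb⁺ has 36 e⁻ (Z=37), Br⁻ has 36 e⁻ (Z=35). Ti⁴⁺ < Zr⁴⁺ (same group, 1 shell fewer); Zr⁴⁺ < Y³⁺ (isoelectronic, higher Z=40 is smaller); Y³⁺ < Sr²⁺ (isoelectronic, higher Z=39 is smaller); Sr²⁺ < Rb⁺ (both 36 e⁻, Z=38>37); Rb⁺ < Br⁻ (both 36 e⁻, Z=37>35).
So the order is Ti⁴⁺ < Zr⁴⁺ < Y³⁺ < Sr²⁺ < Rb⁺ < Br⁻; the 4th-smallest ion is Sr²⁺.

Sr²⁺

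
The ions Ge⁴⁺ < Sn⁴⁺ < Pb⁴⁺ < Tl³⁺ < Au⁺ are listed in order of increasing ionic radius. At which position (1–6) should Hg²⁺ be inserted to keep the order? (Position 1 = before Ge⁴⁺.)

Electron counts and nuclear charges: Ge⁴⁺ (Z=32, 28 e⁻), Sn⁴⁺ (Z=50, 46 e⁻), Pb⁴⁺ (Z=82, 78 e⁻), Tl³⁺ (Z=81, 78 e⁻), Hg²⁺ (Z=80, 78 e⁻), Au⁺ (Z=79, 78 e⁻). Ge⁴⁺ < Sn⁴⁺ (same group, period 4 vs 5); Sn⁴⁺ < Pb⁴⁺ (same group, period 5 vs 6); Pb⁴⁺ < Tl³⁺ (isoelectronic, higher Z=82 is smaller); Tl³⁺ < Hg²⁺ (both 78 e⁻, Z=81>80); Hg²⁺ < Au⁺ (isoelectronic, higher Z=80 is smaller).
The complete sequence is Ge⁴⁺ < Sn⁴⁺ < Pb⁴⁺ < Tl³⁺ < Hg²⁺ < Au⁺. Hg²⁺ sits at position 5.

5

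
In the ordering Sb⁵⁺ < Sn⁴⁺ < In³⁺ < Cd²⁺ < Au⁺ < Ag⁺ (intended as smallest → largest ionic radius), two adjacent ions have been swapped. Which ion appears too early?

Compare adjacent ions: Ag⁺ and Au⁺ are in one column with the same charge; the lighter period-5 ion has one fewer shell and is smaller — yet in this increasing list Au⁺ sits before Ag⁺. Nothing else is reversed, so Au⁺ should move one place to the right.

Au⁺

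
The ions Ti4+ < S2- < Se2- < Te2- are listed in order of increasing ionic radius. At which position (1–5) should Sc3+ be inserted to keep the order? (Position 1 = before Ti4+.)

2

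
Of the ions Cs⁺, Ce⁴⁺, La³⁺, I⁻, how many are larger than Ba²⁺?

Isoelectronic series (54 e⁻ each). Size is set by nuclear charge: more protons means a smaller ion. Ce⁴⁺ (Z=58), La³⁺ (Z=57), Ba²⁺ (Z=56), Cs⁺ (Z=55), I⁻ (Z=53).
Ordering all of them (including Ba²⁺) by radius gives Ce⁴⁺ < La³⁺ < Ba²⁺ < Cs⁺ < I⁻. Count: 2.

2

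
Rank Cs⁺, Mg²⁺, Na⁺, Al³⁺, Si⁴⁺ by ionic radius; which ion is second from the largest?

Si⁴⁺ has 10 e⁻ (Z=14), Al³⁺ has 10 e⁻ (Z=13), Mg²⁺ has 10 e⁻ (Z=12), Na⁺ has 10 e⁻ (Z=11), Cs⁺ has 54 e⁻ (Z=55). Si⁴⁺ < Al³⁺ (both 10 e⁻, Z=14>13); Al³⁺ < Mg²⁺ (both 10 e⁻, Z=13>12); Mg²⁺ < Na⁺ (both 10 e⁻, Z=12>11); Na⁺ < Cs⁺ (same group, 3 shells fewer).
That gives Si⁴⁺ < Al³⁺ < Mg²⁺ < Na⁺ < Cs⁺. From the largest end, number 2 is Na⁺.

Na⁺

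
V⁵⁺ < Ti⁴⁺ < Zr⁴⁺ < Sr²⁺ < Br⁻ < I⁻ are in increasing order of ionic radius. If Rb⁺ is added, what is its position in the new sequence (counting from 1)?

5

Work out protons and electrons: V⁵⁺ has 18 e⁻ (Z=23), Ti⁴⁺ has 18 e⁻ (Z=22), Zr⁴⁺ has 36 e⁻ (Z=40), Sr²⁺ has 36 e⁻ (Z=38), Rb⁺ has 36 e⁻ (Z=37), Br⁻ has 36 e⁻ (Z=35), I⁻ has 54 e⁻ (Z=53). V⁵⁺ < Ti⁴⁺ (both 18 e⁻, Z=23>22); Ti⁴⁺ < Zr⁴⁺ (same group, period 4 vs 5); Zr⁴⁺ < Sr²⁺ (isoelectronic, higher Z=40 is smaller); Sr²⁺ < Rb⁺ (both 36 e⁻, Z=38>37); Rb⁺ < Br⁻ (both 36 e⁻, Z=37>35); Br⁻ < I⁻ (same group, period 4 vs 5).
Merged order: V⁵⁺ < Ti⁴⁺ < Zr⁴⁺ < Sr²⁺ < Rb⁺ < Br⁻ < I⁻ — Rb⁺ is number 5.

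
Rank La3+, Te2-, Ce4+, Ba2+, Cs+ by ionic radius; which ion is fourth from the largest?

La3+

All of these have 54 electrons (isoelectronic). With the same electron cloud, the ion with the most protons pulls it in tightest. Nuclear charges: Ce4+ (Z=58), La3+ (Z=57), Ba2+ (Z=56), Cs+ (Z=55), Te2- (Z=52). Highest Z is smallest.
Full ascending order: Ce4+ < La3+ < Ba2+ < Cs+ < Te2-. Counting from the largest, position 4 is La3+.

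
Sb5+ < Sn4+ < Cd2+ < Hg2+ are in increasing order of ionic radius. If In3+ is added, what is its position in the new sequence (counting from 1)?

First list Z and electron count for each: Sb5+ has 46 e⁻ (Z=51), Sn4+ has 46 e⁻ (Z=50), In3+ has 46 e⁻ (Z=49), Cd2+ has 46 e⁻ (Z=48), Hg2+ has 78 e⁻ (Z=80). Sb5+ < Sn4+ (isoelectronic, higher Z=51 is smaller); Sn4+ < In3+ (both 46 e⁻, Z=50>49); In3+ < Cd2+ (both 46 e⁻, Z=49>48); Cd2+ < Hg2+ (same group, period 5 vs 6).
With In3+ included the full order is Sb5+ < Sn4+ < In3+ < Cd2+ < Hg2+, so it takes position 3.

3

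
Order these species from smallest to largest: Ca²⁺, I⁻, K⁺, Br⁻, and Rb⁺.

Work out protons and electrons: Ca²⁺ has 18 e⁻ (Z=20), K⁺ has 18 e⁻ (Z=19), Rb⁺ has 36 e⁻ (Z=37), Br⁻ has 36 e⁻ (Z=35), I⁻ has 54 e⁻ (Z=53). Ca²⁺ < K⁺ (isoelectronic, higher Z=20 is smaller); K⁺ < Rb⁺ (same group, 1 shell fewer); Rb⁺ < Br⁻ (isoelectronic, higher Z=37 is smaller); Br⁻ < I⁻ (same group, 1 shell fewer).

Ca²⁺ < K⁺ < Rb⁺ < Br⁻ < I⁻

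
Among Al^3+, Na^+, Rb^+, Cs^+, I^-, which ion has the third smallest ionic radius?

Electron counts and nuclear charges: Al^3+ has 10 e⁻ (Z=13), Na^+ has 10 e⁻ (Z=11), Rb^+ has 36 e⁻ (Z=37), Cs^+ has 54 e⁻ (Z=55), I^- has 54 e⁻ (Z=53). Al^3+ < Na^+ (isoelectronic, higher Z=13 is smaller); Na^+ < Rb^+ (same group, period 3 vs 5); Rb^+ < Cs^+ (same group, period 5 vs 6); Cs^+ < I^- (both 54 e⁻, Z=55>53).
So the order is Al^3+ < Na^+ < Rb^+ < Cs^+ < I^-; the 3rd-smallest ion is Rb^+.

Rb^+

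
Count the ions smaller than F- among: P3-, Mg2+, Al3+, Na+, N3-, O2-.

Work out protons and electrons: Al3+ has 10 e⁻ (Z=13), Mg2+ has 10 e⁻ (Z=12), Na+ has 10 e⁻ (Z=11), F- has 10 e⁻ (Z=9), O2- has 10 e⁻ (Z=8), N3- has 10 e⁻ (Z=7), P3- has 18 e⁻ (Z=15). Al3+ < Mg2+ (both 10 e⁻, Z=13>12); Mg2+ < Na+ (isoelectronic, higher Z=12 is smaller); Na+ < F- (both 10 e⁻, Z=11>9); F- < O2- (both 10 e⁻, Z=9>8); O2- < N3- (isoelectronic, higher Z=8 is smaller); N3- < P3- (same group, period 2 vs 3).
Overall: Al3+ < Mg2+ < Na+ < F- < O2- < N3- < P3-. F- has 3 below it and 3 above. Count: 3.

3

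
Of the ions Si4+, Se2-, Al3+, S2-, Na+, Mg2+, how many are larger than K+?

2

Si4+: 10 e⁻, Z=14, Al3+: 10 e⁻, Z=13, Mg2+: 10 e⁻, Z=12, Na+: 10 e⁻, Z=11, K+: 18 e⁻, Z=19, S2-: 18 e⁻, Z=16, Se2-: 36 e⁻, Z=34. Si4+ < Al3+ (isoelectronic, higher Z=14 is smaller); Al3+ < Mg2+ (both 10 e⁻, Z=13>12); Mg2+ < Na+ (isoelectronic, higher Z=12 is smaller); Na+ < K+ (same group, period 3 vs 4); K+ < S2- (both 18 e⁻, Z=19>16); S2- < Se2- (same group, period 3 vs 4).
Relative to K+, the ions that are larger are S2-, Se2-. So 2 are larger.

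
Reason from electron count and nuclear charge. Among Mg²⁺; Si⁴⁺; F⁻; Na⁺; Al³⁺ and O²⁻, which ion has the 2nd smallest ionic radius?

Al³⁺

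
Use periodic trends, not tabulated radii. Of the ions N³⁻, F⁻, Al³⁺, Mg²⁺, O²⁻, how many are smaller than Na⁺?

Isoelectronic series (10 e⁻ each). Size is set by nuclear charge: more protons means a smaller ion. Al³⁺ (Z=13), Mg²⁺ (Z=12), Na⁺ (Z=11), F⁻ (Z=9), O²⁻ (Z=8), N³⁻ (Z=7).
Placing each against Na⁺: smaller — Al³⁺, Mg²⁺; larger — F⁻, O²⁻, N³⁻. So 2 are smaller.

2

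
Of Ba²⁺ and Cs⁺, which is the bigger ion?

Isoelectronic series (54 e⁻ each). Size is set by nuclear charge: more protons means a smaller ion. Ba²⁺ (Z=56), Cs⁺ (Z=55).

Cs⁺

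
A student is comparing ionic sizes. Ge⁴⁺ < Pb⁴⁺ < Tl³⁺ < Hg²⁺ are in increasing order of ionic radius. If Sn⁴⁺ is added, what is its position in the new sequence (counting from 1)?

2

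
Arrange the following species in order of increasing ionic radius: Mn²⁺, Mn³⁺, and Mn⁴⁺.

For a single element, ionic radius drops as positive charge rises — Mn⁴⁺ < Mn²⁺.

Mn⁴⁺ < Mn³⁺ < Mn²⁺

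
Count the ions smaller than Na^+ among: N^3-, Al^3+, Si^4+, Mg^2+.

3

All of these have 10 electrons (isoelectronic). With the same electron cloud, the ion with the most protons pulls it in tightest. Nuclear charges: Si^4+ (Z=14), Al^3+ (Z=13), Mg^2+ (Z=12), Na^+ (Z=11), N^3- (Z=7). Highest Z is smallest.
Ordering all of them (including Na^+) by radius gives Si^4+ < Al^3+ < Mg^2+ < Na^+ < N^3-. That's 3.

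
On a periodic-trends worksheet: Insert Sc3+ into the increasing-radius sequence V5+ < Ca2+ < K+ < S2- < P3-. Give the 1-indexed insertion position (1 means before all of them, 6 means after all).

2

Isoelectronic series (18 e⁻ each). Size is set by nuclear charge: more protons means a smaller ion. V5+ (Z=23), Sc3+ (Z=21), Ca2+ (Z=20), K+ (Z=19), S2- (Z=16), P3- (Z=15).
Merged order: V5+ < Sc3+ < Ca2+ < K+ < S2- < P3- — Sc3+ is number 2.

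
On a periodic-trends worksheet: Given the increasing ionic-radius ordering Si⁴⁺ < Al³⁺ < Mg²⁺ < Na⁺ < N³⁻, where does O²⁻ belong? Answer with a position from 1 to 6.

5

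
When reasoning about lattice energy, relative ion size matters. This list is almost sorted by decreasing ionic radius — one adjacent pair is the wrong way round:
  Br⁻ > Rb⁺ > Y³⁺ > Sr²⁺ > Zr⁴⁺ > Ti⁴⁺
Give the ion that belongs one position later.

Y³⁺

Compare adjacent ions: they are isoelectronic (36 e⁻) and Y has more protons than Sr (39 vs 38), making Y³⁺ smaller — yet in this decreasing list Y³⁺ sits before Sr²⁺. Nothing else is reversed, so Y³⁺ should move one place to the right.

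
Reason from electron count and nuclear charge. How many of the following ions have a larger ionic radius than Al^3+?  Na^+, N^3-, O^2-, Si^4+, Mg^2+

Each ion has 10 electrons. The ranking follows nuclear charge in reverse — greater Z gives a smaller radius. Si^4+ (Z=14), Al^3+ (Z=13), Mg^2+ (Z=12), Na^+ (Z=11), O^2- (Z=8), N^3- (Z=7).
Overall: Si^4+ < Al^3+ < Mg^2+ < Na^+ < O^2- < N^3-. Al^3+ has 1 below it and 4 above. Count: 4.

4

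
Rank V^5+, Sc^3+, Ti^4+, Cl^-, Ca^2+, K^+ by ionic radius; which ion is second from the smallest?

Ti^4+

These species are isoelectronic with 18 electrons. The only difference is the number of protons: V^5+ (Z=23), Ti^4+ (Z=22), Sc^3+ (Z=21), Ca^2+ (Z=20), K^+ (Z=19), Cl^- (Z=17). The strongest nuclear pull (V^5+) gives the smallest ion.
Full ascending order: V^5+ < Ti^4+ < Sc^3+ < Ca^2+ < K^+ < Cl^-. Counting from the smallest, position 2 is Ti^4+.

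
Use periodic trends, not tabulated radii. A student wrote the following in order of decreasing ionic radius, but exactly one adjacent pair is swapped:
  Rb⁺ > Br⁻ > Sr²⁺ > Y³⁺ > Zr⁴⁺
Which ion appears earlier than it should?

Rb⁺

Check each adjacent pair. Rb⁺ and Br⁻ are reversed: both have 36 electrons but Z(Rb)=37 > Z(Br)=35, so Rb⁺ should be the smaller of the two. No other neighbouring pair contradicts the periodic trends, so Rb⁺ is the ion listed too early.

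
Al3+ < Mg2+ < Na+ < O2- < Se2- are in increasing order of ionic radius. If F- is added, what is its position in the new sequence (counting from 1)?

4

Al3+ has 10 e⁻ (Z=13), Mg2+ has 10 e⁻ (Z=12), Na+ has 10 e⁻ (Z=11), F- has 10 e⁻ (Z=9), O2- has 10 e⁻ (Z=8), Se2- has 36 e⁻ (Z=34). Al3+ < Mg2+ (isoelectronic, higher Z=13 is smaller); Mg2+ < Na+ (both 10 e⁻, Z=12>11); Na+ < F- (isoelectronic, higher Z=11 is smaller); F- < O2- (both 10 e⁻, Z=9>8); O2- < Se2- (same group, 2 shells fewer).
The complete sequence is Al3+ < Mg2+ < Na+ < F- < O2- < Se2-. F- sits at position 4.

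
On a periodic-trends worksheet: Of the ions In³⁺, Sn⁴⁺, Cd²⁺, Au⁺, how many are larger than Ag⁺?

1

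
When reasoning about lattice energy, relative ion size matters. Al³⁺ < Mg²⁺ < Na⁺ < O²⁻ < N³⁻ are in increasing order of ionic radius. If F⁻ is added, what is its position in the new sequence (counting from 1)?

All of these have 10 electrons (isoelectronic). With the same electron cloud, the ion with the most protons pulls it in tightest. Nuclear charges: Al³⁺ (Z=13), Mg²⁺ (Z=12), Na⁺ (Z=11), F⁻ (Z=9), O²⁻ (Z=8), N³⁻ (Z=7). Highest Z is smallest.
Merged order: Al³⁺ < Mg²⁺ < Na⁺ < F⁻ < O²⁻ < N³⁻ — F⁻ is number 4.

4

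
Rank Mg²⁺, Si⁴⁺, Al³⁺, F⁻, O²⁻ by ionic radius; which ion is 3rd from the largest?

Mg²⁺

All of these have 10 electrons (isoelectronic). With the same electron cloud, the ion with the most protons pulls it in tightest. Nuclear charges: Si⁴⁺ (Z=14), Al³⁺ (Z=13), Mg²⁺ (Z=12), F⁻ (Z=9), O²⁻ (Z=8). Highest Z is smallest.
Ordering: Si⁴⁺ < Al³⁺ < Mg²⁺ < F⁻ < O²⁻. The 3rd largest is Mg²⁺.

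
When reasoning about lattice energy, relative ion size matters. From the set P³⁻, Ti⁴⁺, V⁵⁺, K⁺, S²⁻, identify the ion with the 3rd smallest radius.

K⁺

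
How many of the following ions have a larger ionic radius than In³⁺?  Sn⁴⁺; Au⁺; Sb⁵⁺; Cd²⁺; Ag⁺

First list Z and electron count for each: Sb⁵⁺: 46 e⁻, Z=51, Sn⁴⁺: 46 e⁻, Z=50, In³⁺: 46 e⁻, Z=49, Cd²⁺: 46 e⁻, Z=48, Ag⁺: 46 e⁻, Z=47, Au⁺: 78 e⁻, Z=79. Sb⁵⁺ < Sn⁴⁺ (isoelectronic, higher Z=51 is smaller); Sn⁴⁺ < In³⁺ (both 46 e⁻, Z=50>49); In³⁺ < Cd²⁺ (isoelectronic, higher Z=49 is smaller); Cd²⁺ < Ag⁺ (both 46 e⁻, Z=48>47); Ag⁺ < Au⁺ (same group, period 5 vs 6).
Relative to In³⁺, the ions that are larger are Cd²⁺, Ag⁺, Au⁺. So 3 are larger.

3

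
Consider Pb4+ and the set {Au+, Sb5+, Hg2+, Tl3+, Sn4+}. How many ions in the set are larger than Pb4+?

Sb5+ has 46 e⁻ (Z=51), Sn4+ has 46 e⁻ (Z=50), Pb4+ has 78 e⁻ (Z=82), Tl3+ has 78 e⁻ (Z=81), Hg2+ has 78 e⁻ (Z=80), Au+ has 78 e⁻ (Z=79). Sb5+ < Sn4+ (isoelectronic, higher Z=51 is smaller); Sn4+ < Pb4+ (same group, period 5 vs 6); Pb4+ < Tl3+ (both 78 e⁻, Z=82>81); Tl3+ < Hg2+ (isoelectronic, higher Z=81 is smaller); Hg2+ < Au+ (isoelectronic, higher Z=80 is smaller).
Overall: Sb5+ < Sn4+ < Pb4+ < Tl3+ < Hg2+ < Au+. Pb4+ has 2 below it and 3 above. That's 3.

3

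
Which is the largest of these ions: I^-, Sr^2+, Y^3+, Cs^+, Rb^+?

First list Z and electron count for each: Y^3+: 36 e⁻, Z=39, Sr^2+: 36 e⁻, Z=38, Rb^+: 36 e⁻, Z=37, Cs^+: 54 e⁻, Z=55, I^-: 54 e⁻, Z=53. Y^3+ < Sr^2+ (isoelectronic, higher Z=39 is smaller); Sr^2+ < Rb^+ (isoelectronic, higher Z=38 is smaller); Rb^+ < Cs^+ (same group, 1 shell fewer); Cs^+ < I^- (isoelectronic, higher Z=55 is smaller).

I^-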